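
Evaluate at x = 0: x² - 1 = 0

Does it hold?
x = 0: LHS = 0² - 1 = -1; -1 = 0 — FAILS

The relation fails at x = 0, so x = 0 is a counterexample.

Answer: No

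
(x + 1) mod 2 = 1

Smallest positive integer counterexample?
Testing positive integers:
x = 1: LHS = (1 + 1) mod 2 = 2 mod 2 = 0; 0 = 1 — FAILS  ← smallest positive counterexample

Answer: x = 1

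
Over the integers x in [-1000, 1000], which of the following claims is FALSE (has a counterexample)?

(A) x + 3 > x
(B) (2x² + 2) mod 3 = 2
(A) Over all integers in [-1000, 1000], LHS − RHS is smallest at x = 0, where it equals 3:
x = 0: LHS = 0 + 3 = 3; 3 > 0 — holds
At the ends of the range:
x = -1000: LHS = (-1000) + 3 = -997; -997 > -1000 — holds
x = 1000: LHS = 1000 + 3 = 1003; 1003 > 1000 — holds
Hence LHS − RHS is never zero or negative, i.e. LHS > RHS throughout, so the relation holds for every integer in [-1000, 1000].

(B) x = 1: LHS = (2·1² + 2) mod 3 = 4 mod 3 = 1; 1 = 2 — FAILS

Only (B) has a counterexample.

Answer: B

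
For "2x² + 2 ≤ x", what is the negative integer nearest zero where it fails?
Testing negative integers from -1 downward:
x = -1: LHS = 2·(-1)² + 2 = 4; 4 ≤ -1 — FAILS  ← closest negative counterexample to 0

Answer: x = -1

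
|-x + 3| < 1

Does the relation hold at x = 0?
x = 0: LHS = |-0 + 3| = |3| = 3; 3 < 1 — FAILS

The relation fails at x = 0, so x = 0 is a counterexample.

Answer: No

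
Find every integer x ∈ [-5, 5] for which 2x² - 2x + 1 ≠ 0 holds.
Over all integers in [-5, 5], LHS − RHS is always positive; it is smallest at x = 0, where it equals 1:
x = 0: LHS = 2·0² - 2·0 + 1 = 1; 1 ≠ 0 — holds
At the ends of the range:
x = -5: LHS = 2·(-5)² - 2·(-5) + 1 = 61; 61 ≠ 0 — holds
x = 5: LHS = 2·5² - 2·5 + 1 = 41; 41 ≠ 0 — holds
Hence LHS − RHS is never 0, i.e. the two sides are never equal, so the relation holds for every integer in [-5, 5].

Answer: All integers in [-5, 5]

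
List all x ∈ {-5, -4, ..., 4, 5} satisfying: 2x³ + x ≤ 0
Holds for: {-5, -4, -3, -2, -1, 0}
Fails for: {1, 2, 3, 4, 5}

Answer: {-5, -4, -3, -2, -1, 0}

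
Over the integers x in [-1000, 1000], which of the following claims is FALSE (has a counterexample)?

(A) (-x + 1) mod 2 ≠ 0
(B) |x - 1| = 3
(A) x = 1: LHS = (-1 + 1) mod 2 = 0 mod 2 = 0; 0 ≠ 0 — FAILS
(B) x = 0: LHS = |0 - 1| = |-1| = 1; 1 = 3 — FAILS

Answer: Both A and B are false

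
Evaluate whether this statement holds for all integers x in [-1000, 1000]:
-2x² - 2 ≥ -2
The claim fails at x = 1:
x = 1: LHS = -2·1² - 2 = -4; -4 ≥ -2 — FAILS

Because a single integer refutes it, the statement is false.

Answer: False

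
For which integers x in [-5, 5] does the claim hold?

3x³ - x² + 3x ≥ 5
Holds for: {1, 2, 3, 4, 5}
Fails for: {-5, -4, -3, -2, -1, 0}

Answer: {1, 2, 3, 4, 5}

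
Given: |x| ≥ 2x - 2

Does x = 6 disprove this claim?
Substitute x = 6 into the relation:
x = 6: LHS = |6| = 6, RHS = 2·6 - 2 = 10; 6 ≥ 10 — FAILS

Since the claim fails at x = 6, this value is a counterexample.

Answer: Yes, x = 6 is a counterexample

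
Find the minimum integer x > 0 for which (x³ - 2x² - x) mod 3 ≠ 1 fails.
Testing positive integers:
x = 1: LHS = (1³ - 2·1² - 1) mod 3 = (-2) mod 3 = 1; 1 ≠ 1 — FAILS  ← smallest positive counterexample

Answer: x = 1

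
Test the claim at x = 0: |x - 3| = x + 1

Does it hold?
x = 0: LHS = |0 - 3| = |-3| = 3, RHS = 0 + 1 = 1; 3 = 1 — FAILS

The relation fails at x = 0, so x = 0 is a counterexample.

Answer: No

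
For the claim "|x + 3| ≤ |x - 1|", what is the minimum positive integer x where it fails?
Testing positive integers:
x = 1: LHS = |1 + 3| = |4| = 4, RHS = |1 - 1| = |0| = 0; 4 ≤ 0 — FAILS  ← smallest positive counterexample

Answer: x = 1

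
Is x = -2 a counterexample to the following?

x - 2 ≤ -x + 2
Substitute x = -2 into the relation:
x = -2: LHS = (-2) - 2 = -4, RHS = -(-2) + 2 = 4; -4 ≤ 4 — holds

The claim holds here, so x = -2 is not a counterexample. (A counterexample exists elsewhere, e.g. x = 3.)

Answer: No, x = -2 is not a counterexample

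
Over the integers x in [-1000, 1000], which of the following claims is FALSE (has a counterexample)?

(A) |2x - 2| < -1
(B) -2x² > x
(A) x = 0: LHS = |2·0 - 2| = |-2| = 2; 2 < -1 — FAILS
(B) x = 0: LHS = -2·0² = 0; 0 > 0 — FAILS

Answer: Both A and B are false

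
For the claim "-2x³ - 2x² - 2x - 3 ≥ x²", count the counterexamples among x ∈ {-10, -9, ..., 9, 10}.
Counterexamples in [-10, 10]: {-1, 0, 1, 2, 3, 4, 5, 6, 7, 8, 9, 10}.

Counting them gives 12 values.

Answer: 12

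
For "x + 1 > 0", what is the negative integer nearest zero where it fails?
Testing negative integers from -1 downward:
x = -1: LHS = (-1) + 1 = 0; 0 > 0 — FAILS  ← closest negative counterexample to 0

Answer: x = -1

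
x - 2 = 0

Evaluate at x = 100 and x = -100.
x = 100: LHS = 100 - 2 = 98; 98 = 0 — FAILS
x = -100: LHS = (-100) - 2 = -102; -102 = 0 — FAILS

Answer: No, fails for both x = 100 and x = -100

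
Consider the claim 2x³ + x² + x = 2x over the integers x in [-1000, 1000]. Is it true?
The claim fails at x = 1:
x = 1: LHS = 2·1³ + 1² + 1 = 4, RHS = 2·1 = 2; 4 = 2 — FAILS

Because a single integer refutes it, the statement is false.

Answer: False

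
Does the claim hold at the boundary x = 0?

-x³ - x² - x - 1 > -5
x = 0: LHS = -0³ - 0² - 0 - 1 = -1; -1 > -5 — holds

The relation is satisfied at x = 0.

Answer: Yes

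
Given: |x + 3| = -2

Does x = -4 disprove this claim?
Substitute x = -4 into the relation:
x = -4: LHS = |(-4) + 3| = |-1| = 1; 1 = -2 — FAILS

Since the claim fails at x = -4, this value is a counterexample.

Answer: Yes, x = -4 is a counterexample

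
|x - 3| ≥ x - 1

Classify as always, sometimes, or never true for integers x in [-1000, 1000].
Holds at x = 0: LHS = |0 - 3| = |-3| = 3, RHS = 0 - 1 = -1; 3 ≥ -1 — holds
Fails at x = 3: LHS = |3 - 3| = |0| = 0, RHS = 3 - 1 = 2; 0 ≥ 2 — FAILS
It is satisfied by some integers in the range but not all.

Answer: Sometimes true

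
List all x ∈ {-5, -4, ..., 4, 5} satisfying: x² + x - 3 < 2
Holds for: {-2, -1, 0, 1}
Fails for: {-5, -4, -3, 2, 3, 4, 5}

Answer: {-2, -1, 0, 1}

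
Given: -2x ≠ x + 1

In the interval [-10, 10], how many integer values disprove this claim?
Track d = LHS − RHS over the integers in [-10, 10]. Equality would need d = 0, but d changes sign only between consecutive integers, jumping over 0:
x = -1: LHS = -2·(-1) = 2, RHS = (-1) + 1 = 0; 2 ≠ 0 — holds  (d = 2)
x = 0: LHS = -2·0 = 0, RHS = 0 + 1 = 1; 0 ≠ 1 — holds  (d = -1)
Away from these crossings d keeps a constant sign, and checking every integer in [-10, 10] confirms d ≠ 0 throughout. Hence the two sides are never equal, so the relation holds for every integer in [-10, 10].

No counterexample appears in that range.

Answer: 0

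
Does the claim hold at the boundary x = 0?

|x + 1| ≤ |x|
x = 0: LHS = |0 + 1| = |1| = 1, RHS = |0| = 0; 1 ≤ 0 — FAILS

The relation fails at x = 0, so x = 0 is a counterexample.

Answer: No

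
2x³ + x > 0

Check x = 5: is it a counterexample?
Substitute x = 5 into the relation:
x = 5: LHS = 2·5³ + 5 = 255; 255 > 0 — holds

The claim holds here, so x = 5 is not a counterexample. (A counterexample exists elsewhere, e.g. x = 0.)

Answer: No, x = 5 is not a counterexample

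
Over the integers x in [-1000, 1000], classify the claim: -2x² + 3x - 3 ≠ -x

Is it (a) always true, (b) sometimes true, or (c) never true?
Over all integers in [-1000, 1000], LHS − RHS is always negative; it is closest to 0 at x = 1, where it equals -1:
x = 1: LHS = -2·1² + 3·1 - 3 = -2; -2 ≠ -1 — holds
At the ends of the range:
x = -1000: LHS = -2·(-1000)² + 3·(-1000) - 3 = -2003003, RHS = -(-1000) = 1000; -2003003 ≠ 1000 — holds
x = 1000: LHS = -2·1000² + 3·1000 - 3 = -1997003; -1997003 ≠ -1000 — holds
Hence LHS − RHS is never 0, i.e. the two sides are never equal, so the relation holds for every integer in [-1000, 1000].

No counterexample exists.

Answer: Always true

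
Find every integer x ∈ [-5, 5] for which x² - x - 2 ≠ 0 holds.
Holds for: {-5, -4, -3, -2, 0, 1, 3, 4, 5}
Fails for: {-1, 2}

Answer: {-5, -4, -3, -2, 0, 1, 3, 4, 5}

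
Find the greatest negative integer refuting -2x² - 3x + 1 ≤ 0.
Testing negative integers from -1 downward:
x = -1: LHS = -2·(-1)² - 3·(-1) + 1 = 2; 2 ≤ 0 — FAILS  ← closest negative counterexample to 0

Answer: x = -1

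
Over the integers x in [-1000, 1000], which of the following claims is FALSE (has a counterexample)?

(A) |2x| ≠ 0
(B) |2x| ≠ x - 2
(A) x = 0: LHS = |2·0| = |0| = 0; 0 ≠ 0 — FAILS

(B) Over all integers in [-1000, 1000], LHS − RHS is always positive; it is smallest at x = 0, where it equals 2:
x = 0: LHS = |2·0| = |0| = 0, RHS = 0 - 2 = -2; 0 ≠ -2 — holds
At the ends of the range:
x = -1000: LHS = |2·(-1000)| = |-2000| = 2000, RHS = (-1000) - 2 = -1002; 2000 ≠ -1002 — holds
x = 1000: LHS = |2·1000| = |2000| = 2000, RHS = 1000 - 2 = 998; 2000 ≠ 998 — holds
Hence LHS − RHS is never 0, i.e. the two sides are never equal, so the relation holds for every integer in [-1000, 1000].

Only (A) has a counterexample.

Answer: A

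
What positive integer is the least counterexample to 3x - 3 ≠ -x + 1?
Testing positive integers:
x = 1: LHS = 3·1 - 3 = 0, RHS = -1 + 1 = 0; 0 ≠ 0 — FAILS  ← smallest positive counterexample

Answer: x = 1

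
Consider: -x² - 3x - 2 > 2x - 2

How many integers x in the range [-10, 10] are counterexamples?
Counterexamples in [-10, 10]: {-10, -9, -8, -7, -6, -5, 0, 1, 2, 3, 4, 5, 6, 7, 8, 9, 10}.

Counting them gives 17 values.

Answer: 17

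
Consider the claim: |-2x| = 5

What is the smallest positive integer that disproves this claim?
Testing positive integers:
x = 1: LHS = |-2·1| = |-2| = 2; 2 = 5 — FAILS  ← smallest positive counterexample

Answer: x = 1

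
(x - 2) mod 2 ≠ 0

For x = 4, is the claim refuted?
Substitute x = 4 into the relation:
x = 4: LHS = (4 - 2) mod 2 = 2 mod 2 = 0; 0 ≠ 0 — FAILS

Since the claim fails at x = 4, this value is a counterexample.

Answer: Yes, x = 4 is a counterexample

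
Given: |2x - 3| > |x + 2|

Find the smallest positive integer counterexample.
Testing positive integers:
x = 1: LHS = |2·1 - 3| = |-1| = 1, RHS = |1 + 2| = |3| = 3; 1 > 3 — FAILS  ← smallest positive counterexample

Answer: x = 1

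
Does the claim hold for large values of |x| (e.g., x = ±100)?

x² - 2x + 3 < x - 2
x = 100: LHS = 100² - 2·100 + 3 = 9803, RHS = 100 - 2 = 98; 9803 < 98 — FAILS
x = -100: LHS = (-100)² - 2·(-100) + 3 = 10203, RHS = (-100) - 2 = -102; 10203 < -102 — FAILS

Answer: No, fails for both x = 100 and x = -100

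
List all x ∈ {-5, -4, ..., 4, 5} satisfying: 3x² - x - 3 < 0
Holds for: {0, 1}
Fails for: {-5, -4, -3, -2, -1, 2, 3, 4, 5}

Answer: {0, 1}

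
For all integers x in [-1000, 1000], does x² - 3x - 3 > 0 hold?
The claim fails at x = 0:
x = 0: LHS = 0² - 3·0 - 3 = -3; -3 > 0 — FAILS

Because a single integer refutes it, the statement is false.

Answer: False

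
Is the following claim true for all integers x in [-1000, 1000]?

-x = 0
The claim fails at x = 1:
x = 1: -1 = 0 — FAILS

Because a single integer refutes it, the statement is false.

Answer: False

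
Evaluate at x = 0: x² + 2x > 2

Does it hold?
x = 0: LHS = 0² + 2·0 = 0; 0 > 2 — FAILS

The relation fails at x = 0, so x = 0 is a counterexample.

Answer: No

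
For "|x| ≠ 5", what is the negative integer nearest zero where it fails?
Testing negative integers from -1 downward:
x = -1: LHS = |-1| = 1; 1 ≠ 5 — holds
x = -2: LHS = |-2| = 2; 2 ≠ 5 — holds
x = -3: LHS = |-3| = 3; 3 ≠ 5 — holds
x = -4: LHS = |-4| = 4; 4 ≠ 5 — holds
x = -5: LHS = |-5| = 5; 5 ≠ 5 — FAILS  ← closest negative counterexample to 0

Answer: x = -5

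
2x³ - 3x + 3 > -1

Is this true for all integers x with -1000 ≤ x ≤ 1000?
The claim fails at x = -2:
x = -2: LHS = 2·(-2)³ - 3·(-2) + 3 = -7; -7 > -1 — FAILS

Because a single integer refutes it, the statement is false.

Answer: False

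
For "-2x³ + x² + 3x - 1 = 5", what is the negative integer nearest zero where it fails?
Testing negative integers from -1 downward:
x = -1: LHS = -2·(-1)³ + (-1)² + 3·(-1) - 1 = -1; -1 = 5 — FAILS  ← closest negative counterexample to 0

Answer: x = -1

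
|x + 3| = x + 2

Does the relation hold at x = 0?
x = 0: LHS = |0 + 3| = |3| = 3, RHS = 0 + 2 = 2; 3 = 2 — FAILS

The relation fails at x = 0, so x = 0 is a counterexample.

Answer: No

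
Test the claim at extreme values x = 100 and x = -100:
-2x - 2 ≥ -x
x = 100: LHS = -2·100 - 2 = -202; -202 ≥ -100 — FAILS
x = -100: LHS = -2·(-100) - 2 = 198, RHS = -(-100) = 100; 198 ≥ 100 — holds

Answer: Partially: fails for x = 100, holds for x = -100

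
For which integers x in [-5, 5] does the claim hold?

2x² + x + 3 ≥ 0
Over all integers in [-5, 5], LHS − RHS is smallest at x = 0, where it equals 3:
x = 0: LHS = 2·0² + 0 + 3 = 3; 3 ≥ 0 — holds
At the ends of the range:
x = -5: LHS = 2·(-5)² + (-5) + 3 = 48; 48 ≥ 0 — holds
x = 5: LHS = 2·5² + 5 + 3 = 58; 58 ≥ 0 — holds
Hence LHS − RHS is never negative, i.e. LHS ≥ RHS throughout, so the relation holds for every integer in [-5, 5].

Answer: All integers in [-5, 5]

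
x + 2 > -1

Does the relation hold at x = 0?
x = 0: LHS = 0 + 2 = 2; 2 > -1 — holds

The relation is satisfied at x = 0.

Answer: Yes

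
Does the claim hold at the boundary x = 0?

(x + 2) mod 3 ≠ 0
x = 0: LHS = (0 + 2) mod 3 = 2 mod 3 = 2; 2 ≠ 0 — holds

The relation is satisfied at x = 0.

Answer: Yes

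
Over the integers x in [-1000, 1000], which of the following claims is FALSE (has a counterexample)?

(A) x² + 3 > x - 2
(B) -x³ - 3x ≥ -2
(A) Over all integers in [-1000, 1000], LHS − RHS is smallest at x = 0, where it equals 5:
x = 0: LHS = 0² + 3 = 3, RHS = 0 - 2 = -2; 3 > -2 — holds
At the ends of the range:
x = -1000: LHS = (-1000)² + 3 = 1000003, RHS = (-1000) - 2 = -1002; 1000003 > -1002 — holds
x = 1000: LHS = 1000² + 3 = 1000003, RHS = 1000 - 2 = 998; 1000003 > 998 — holds
Hence LHS − RHS is never zero or negative, i.e. LHS > RHS throughout, so the relation holds for every integer in [-1000, 1000].

(B) x = 1: LHS = -1³ - 3·1 = -4; -4 ≥ -2 — FAILS

Only (B) has a counterexample.

Answer: B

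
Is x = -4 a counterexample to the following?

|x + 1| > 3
Substitute x = -4 into the relation:
x = -4: LHS = |(-4) + 1| = |-3| = 3; 3 > 3 — FAILS

Since the claim fails at x = -4, this value is a counterexample.

Answer: Yes, x = -4 is a counterexample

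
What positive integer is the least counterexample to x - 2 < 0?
Testing positive integers:
x = 1: LHS = 1 - 2 = -1; -1 < 0 — holds
x = 2: LHS = 2 - 2 = 0; 0 < 0 — FAILS  ← smallest positive counterexample

Answer: x = 2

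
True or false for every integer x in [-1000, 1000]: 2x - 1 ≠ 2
Track d = LHS − RHS over the integers in [-1000, 1000]. Equality would need d = 0, but d changes sign only between consecutive integers, jumping over 0:
x = 1: LHS = 2·1 - 1 = 1; 1 ≠ 2 — holds  (d = -1)
x = 2: LHS = 2·2 - 1 = 3; 3 ≠ 2 — holds  (d = 1)
Away from these crossings d keeps a constant sign, and checking every integer in [-1000, 1000] confirms d ≠ 0 throughout. Hence the two sides are never equal, so the relation holds for every integer in [-1000, 1000].

No counterexample exists.

Answer: True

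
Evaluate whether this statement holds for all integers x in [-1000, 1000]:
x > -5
The claim fails at x = -5:
x = -5: -5 > -5 — FAILS

Because a single integer refutes it, the statement is false.

Answer: False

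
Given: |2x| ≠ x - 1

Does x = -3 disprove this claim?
Substitute x = -3 into the relation:
x = -3: LHS = |2·(-3)| = |-6| = 6, RHS = (-3) - 1 = -4; 6 ≠ -4 — holds

The relation holds at x = -3, so it is not a counterexample.

Answer: No, x = -3 is not a counterexample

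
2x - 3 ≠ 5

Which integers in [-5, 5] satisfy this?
Holds for: {-5, -4, -3, -2, -1, 0, 1, 2, 3, 5}
Fails for: {4}

Answer: {-5, -4, -3, -2, -1, 0, 1, 2, 3, 5}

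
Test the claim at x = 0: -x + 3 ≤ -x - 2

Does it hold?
x = 0: LHS = -0 + 3 = 3, RHS = -0 - 2 = -2; 3 ≤ -2 — FAILS

The relation fails at x = 0, so x = 0 is a counterexample.

Answer: No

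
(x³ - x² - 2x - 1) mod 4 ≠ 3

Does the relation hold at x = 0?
x = 0: LHS = (0³ - 0² - 2·0 - 1) mod 4 = (-1) mod 4 = 3; 3 ≠ 3 — FAILS

The relation fails at x = 0, so x = 0 is a counterexample.

Answer: No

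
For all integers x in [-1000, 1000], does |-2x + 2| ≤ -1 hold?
The claim fails at x = 0:
x = 0: LHS = |-2·0 + 2| = |2| = 2; 2 ≤ -1 — FAILS

Because a single integer refutes it, the statement is false.

Answer: False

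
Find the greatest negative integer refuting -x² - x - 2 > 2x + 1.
Testing negative integers from -1 downward:
x = -1: LHS = -(-1)² - (-1) - 2 = -2, RHS = 2·(-1) + 1 = -1; -2 > -1 — FAILS  ← closest negative counterexample to 0

Answer: x = -1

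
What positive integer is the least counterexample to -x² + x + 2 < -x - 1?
Testing positive integers:
x = 1: LHS = -1² + 1 + 2 = 2, RHS = -1 - 1 = -2; 2 < -2 — FAILS  ← smallest positive counterexample

Answer: x = 1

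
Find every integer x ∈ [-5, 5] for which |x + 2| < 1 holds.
Holds for: {-2}
Fails for: {-5, -4, -3, -1, 0, 1, 2, 3, 4, 5}

Answer: {-2}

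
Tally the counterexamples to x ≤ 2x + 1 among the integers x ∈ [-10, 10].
Counterexamples in [-10, 10]: {-10, -9, -8, -7, -6, -5, -4, -3, -2}.

Counting them gives 9 values.

Answer: 9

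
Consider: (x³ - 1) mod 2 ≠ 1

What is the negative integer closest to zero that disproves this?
Testing negative integers from -1 downward:
x = -1: LHS = ((-1)³ - 1) mod 2 = (-2) mod 2 = 0; 0 ≠ 1 — holds
x = -2: LHS = ((-2)³ - 1) mod 2 = (-9) mod 2 = 1; 1 ≠ 1 — FAILS  ← closest negative counterexample to 0

Answer: x = -2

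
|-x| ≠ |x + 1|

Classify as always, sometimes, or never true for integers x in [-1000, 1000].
Track d = LHS − RHS over the integers in [-1000, 1000]. Equality would need d = 0, but d changes sign only between consecutive integers, jumping over 0:
x = -1: LHS = |-(-1)| = |1| = 1, RHS = |(-1) + 1| = |0| = 0; 1 ≠ 0 — holds  (d = 1)
x = 0: LHS = |-0| = |0| = 0, RHS = |0 + 1| = |1| = 1; 0 ≠ 1 — holds  (d = -1)
Away from these crossings d keeps a constant sign, and checking every integer in [-1000, 1000] confirms d ≠ 0 throughout. Hence the two sides are never equal, so the relation holds for every integer in [-1000, 1000].

No counterexample exists.

Answer: Always true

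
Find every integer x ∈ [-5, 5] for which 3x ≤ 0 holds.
Holds for: {-5, -4, -3, -2, -1, 0}
Fails for: {1, 2, 3, 4, 5}

Answer: {-5, -4, -3, -2, -1, 0}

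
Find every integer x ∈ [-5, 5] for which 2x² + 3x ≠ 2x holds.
Holds for: {-5, -4, -3, -2, -1, 1, 2, 3, 4, 5}
Fails for: {0}

Answer: {-5, -4, -3, -2, -1, 1, 2, 3, 4, 5}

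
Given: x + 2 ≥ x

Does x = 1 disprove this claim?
Substitute x = 1 into the relation:
x = 1: LHS = 1 + 2 = 3; 3 ≥ 1 — holds

The relation holds at x = 1, so it is not a counterexample.

Answer: No, x = 1 is not a counterexample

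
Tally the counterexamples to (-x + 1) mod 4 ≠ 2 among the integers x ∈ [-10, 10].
Counterexamples in [-10, 10]: {-9, -5, -1, 3, 7}.

Counting them gives 5 values.

Answer: 5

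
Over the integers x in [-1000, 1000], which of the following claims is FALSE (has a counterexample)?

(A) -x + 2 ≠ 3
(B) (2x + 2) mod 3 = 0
(A) x = -1: LHS = -(-1) + 2 = 3; 3 ≠ 3 — FAILS
(B) x = 0: LHS = (2·0 + 2) mod 3 = 2 mod 3 = 2; 2 = 0 — FAILS

Answer: Both A and B are false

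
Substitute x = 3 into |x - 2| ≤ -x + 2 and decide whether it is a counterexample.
Substitute x = 3 into the relation:
x = 3: LHS = |3 - 2| = |1| = 1, RHS = -3 + 2 = -1; 1 ≤ -1 — FAILS

Since the claim fails at x = 3, this value is a counterexample.

Answer: Yes, x = 3 is a counterexample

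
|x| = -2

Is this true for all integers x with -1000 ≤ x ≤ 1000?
The claim fails at x = 0:
x = 0: LHS = |0| = 0; 0 = -2 — FAILS

Because a single integer refutes it, the statement is false.

Answer: False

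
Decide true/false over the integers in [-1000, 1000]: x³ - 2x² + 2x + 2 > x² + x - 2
The claim fails at x = -1:
x = -1: LHS = (-1)³ - 2·(-1)² + 2·(-1) + 2 = -3, RHS = (-1)² + (-1) - 2 = -2; -3 > -2 — FAILS

Because a single integer refutes it, the statement is false.

Answer: False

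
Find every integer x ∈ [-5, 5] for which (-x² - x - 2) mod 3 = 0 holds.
For a polynomial with integer coefficients, its value mod 3 depends only on x mod 3, so it suffices to check one representative of each residue class, x = 0, 1, 2:
x = 0: LHS = (-0² - 0 - 2) mod 3 = (-2) mod 3 = 1; 1 = 0 — FAILS
x = 1: LHS = (-1² - 1 - 2) mod 3 = (-4) mod 3 = 2; 2 = 0 — FAILS
x = 2: LHS = (-2² - 2 - 2) mod 3 = (-8) mod 3 = 1; 1 = 0 — FAILS
The relation fails in every residue class, so the claimed relation (=) fails for every integer in [-5, 5].

Answer: None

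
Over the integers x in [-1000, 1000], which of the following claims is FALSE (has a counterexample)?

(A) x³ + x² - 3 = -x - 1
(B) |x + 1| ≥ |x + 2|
(A) x = 0: LHS = 0³ + 0² - 3 = -3, RHS = -0 - 1 = -1; -3 = -1 — FAILS
(B) x = 0: LHS = |0 + 1| = |1| = 1, RHS = |0 + 2| = |2| = 2; 1 ≥ 2 — FAILS

Answer: Both A and B are false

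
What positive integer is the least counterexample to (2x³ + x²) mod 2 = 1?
Testing positive integers:
x = 1: LHS = (2·1³ + 1²) mod 2 = 3 mod 2 = 1; 1 = 1 — holds
x = 2: LHS = (2·2³ + 2²) mod 2 = 20 mod 2 = 0; 0 = 1 — FAILS  ← smallest positive counterexample

Answer: x = 2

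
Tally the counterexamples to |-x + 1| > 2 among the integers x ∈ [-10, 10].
Counterexamples in [-10, 10]: {-1, 0, 1, 2, 3}.

Counting them gives 5 values.

Answer: 5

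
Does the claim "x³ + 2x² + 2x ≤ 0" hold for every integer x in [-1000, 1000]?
The claim fails at x = 1:
x = 1: LHS = 1³ + 2·1² + 2·1 = 5; 5 ≤ 0 — FAILS

Because a single integer refutes it, the statement is false.

Answer: False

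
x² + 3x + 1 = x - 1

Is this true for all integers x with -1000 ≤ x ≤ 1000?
The claim fails at x = 0:
x = 0: LHS = 0² + 3·0 + 1 = 1, RHS = 0 - 1 = -1; 1 = -1 — FAILS

Because a single integer refutes it, the statement is false.

Answer: False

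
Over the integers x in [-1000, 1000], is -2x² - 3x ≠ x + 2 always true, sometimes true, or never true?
Holds at x = 0: LHS = -2·0² - 3·0 = 0, RHS = 0 + 2 = 2; 0 ≠ 2 — holds
Fails at x = -1: LHS = -2·(-1)² - 3·(-1) = 1, RHS = (-1) + 2 = 1; 1 ≠ 1 — FAILS
It is satisfied by some integers in the range but not all.

Answer: Sometimes true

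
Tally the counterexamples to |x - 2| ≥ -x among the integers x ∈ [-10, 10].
Over all integers in [-10, 10], LHS − RHS is smallest at x = 0, where it equals 2:
x = 0: LHS = |0 - 2| = |-2| = 2, RHS = -0 = 0; 2 ≥ 0 — holds
At the ends of the range:
x = -10: LHS = |(-10) - 2| = |-12| = 12, RHS = -(-10) = 10; 12 ≥ 10 — holds
x = 10: LHS = |10 - 2| = |8| = 8; 8 ≥ -10 — holds
Hence LHS − RHS is never negative, i.e. LHS ≥ RHS throughout, so the relation holds for every integer in [-10, 10].

No counterexample appears in that range.

Answer: 0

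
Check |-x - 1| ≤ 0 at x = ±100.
x = 100: LHS = |-100 - 1| = |-101| = 101; 101 ≤ 0 — FAILS
x = -100: LHS = |-(-100) - 1| = |99| = 99; 99 ≤ 0 — FAILS

Answer: No, fails for both x = 100 and x = -100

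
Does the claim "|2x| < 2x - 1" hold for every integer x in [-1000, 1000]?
The claim fails at x = 0:
x = 0: LHS = |2·0| = |0| = 0, RHS = 2·0 - 1 = -1; 0 < -1 — FAILS

Because a single integer refutes it, the statement is false.

Answer: False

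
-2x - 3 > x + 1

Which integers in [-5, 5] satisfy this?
Holds for: {-5, -4, -3, -2}
Fails for: {-1, 0, 1, 2, 3, 4, 5}

Answer: {-5, -4, -3, -2}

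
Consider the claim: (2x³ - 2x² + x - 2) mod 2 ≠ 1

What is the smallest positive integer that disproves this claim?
Testing positive integers:
x = 1: LHS = (2·1³ - 2·1² + 1 - 2) mod 2 = (-1) mod 2 = 1; 1 ≠ 1 — FAILS  ← smallest positive counterexample

Answer: x = 1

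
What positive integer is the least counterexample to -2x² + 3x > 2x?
Testing positive integers:
x = 1: LHS = -2·1² + 3·1 = 1, RHS = 2·1 = 2; 1 > 2 — FAILS  ← smallest positive counterexample

Answer: x = 1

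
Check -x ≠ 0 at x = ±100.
x = 100: -100 ≠ 0 — holds
x = -100: LHS = -(-100) = 100; 100 ≠ 0 — holds

Answer: Yes, holds for both x = 100 and x = -100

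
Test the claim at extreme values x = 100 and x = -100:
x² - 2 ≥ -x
x = 100: LHS = 100² - 2 = 9998; 9998 ≥ -100 — holds
x = -100: LHS = (-100)² - 2 = 9998, RHS = -(-100) = 100; 9998 ≥ 100 — holds

Answer: Yes, holds for both x = 100 and x = -100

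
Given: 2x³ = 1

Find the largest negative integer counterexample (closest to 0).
Testing negative integers from -1 downward:
x = -1: LHS = 2·(-1)³ = -2; -2 = 1 — FAILS  ← closest negative counterexample to 0

Answer: x = -1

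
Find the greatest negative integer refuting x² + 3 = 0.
Testing negative integers from -1 downward:
x = -1: LHS = (-1)² + 3 = 4; 4 = 0 — FAILS  ← closest negative counterexample to 0

Answer: x = -1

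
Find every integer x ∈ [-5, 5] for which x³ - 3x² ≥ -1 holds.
Holds for: {0, 3, 4, 5}
Fails for: {-5, -4, -3, -2, -1, 1, 2}

Answer: {0, 3, 4, 5}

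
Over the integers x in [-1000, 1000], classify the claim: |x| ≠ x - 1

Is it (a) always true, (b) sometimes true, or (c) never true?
Over all integers in [-1000, 1000], LHS − RHS is always positive; it is smallest at x = 0, where it equals 1:
x = 0: LHS = |0| = 0, RHS = 0 - 1 = -1; 0 ≠ -1 — holds
At the ends of the range:
x = -1000: LHS = |-1000| = 1000, RHS = (-1000) - 1 = -1001; 1000 ≠ -1001 — holds
x = 1000: LHS = |1000| = 1000, RHS = 1000 - 1 = 999; 1000 ≠ 999 — holds
Hence LHS − RHS is never 0, i.e. the two sides are never equal, so the relation holds for every integer in [-1000, 1000].

No counterexample exists.

Answer: Always true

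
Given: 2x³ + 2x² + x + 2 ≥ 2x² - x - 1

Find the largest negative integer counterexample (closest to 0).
Testing negative integers from -1 downward:
x = -1: LHS = 2·(-1)³ + 2·(-1)² + (-1) + 2 = 1, RHS = 2·(-1)² - (-1) - 1 = 2; 1 ≥ 2 — FAILS  ← closest negative counterexample to 0

Answer: x = -1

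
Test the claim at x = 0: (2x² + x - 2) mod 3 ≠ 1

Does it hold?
x = 0: LHS = (2·0² + 0 - 2) mod 3 = (-2) mod 3 = 1; 1 ≠ 1 — FAILS

The relation fails at x = 0, so x = 0 is a counterexample.

Answer: No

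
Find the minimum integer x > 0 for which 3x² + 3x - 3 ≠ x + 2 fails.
Testing positive integers:
x = 1: LHS = 3·1² + 3·1 - 3 = 3, RHS = 1 + 2 = 3; 3 ≠ 3 — FAILS  ← smallest positive counterexample

Answer: x = 1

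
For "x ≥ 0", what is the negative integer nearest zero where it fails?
Testing negative integers from -1 downward:
x = -1: -1 ≥ 0 — FAILS  ← closest negative counterexample to 0

Answer: x = -1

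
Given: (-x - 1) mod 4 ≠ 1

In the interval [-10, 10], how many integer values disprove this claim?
Counterexamples in [-10, 10]: {-10, -6, -2, 2, 6, 10}.

Counting them gives 6 values.

Answer: 6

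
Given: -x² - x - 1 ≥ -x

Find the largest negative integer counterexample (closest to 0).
Testing negative integers from -1 downward:
x = -1: LHS = -(-1)² - (-1) - 1 = -1, RHS = -(-1) = 1; -1 ≥ 1 — FAILS  ← closest negative counterexample to 0

Answer: x = -1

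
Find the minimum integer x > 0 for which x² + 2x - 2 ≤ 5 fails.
Testing positive integers:
x = 1: LHS = 1² + 2·1 - 2 = 1; 1 ≤ 5 — holds
x = 2: LHS = 2² + 2·2 - 2 = 6; 6 ≤ 5 — FAILS  ← smallest positive counterexample

Answer: x = 2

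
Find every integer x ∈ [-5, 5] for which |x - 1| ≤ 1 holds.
Holds for: {0, 1, 2}
Fails for: {-5, -4, -3, -2, -1, 3, 4, 5}

Answer: {0, 1, 2}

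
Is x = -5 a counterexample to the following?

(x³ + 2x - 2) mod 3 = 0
Substitute x = -5 into the relation:
x = -5: LHS = ((-5)³ + 2·(-5) - 2) mod 3 = (-137) mod 3 = 1; 1 = 0 — FAILS

Since the claim fails at x = -5, this value is a counterexample.

Answer: Yes, x = -5 is a counterexample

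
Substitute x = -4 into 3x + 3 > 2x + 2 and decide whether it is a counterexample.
Substitute x = -4 into the relation:
x = -4: LHS = 3·(-4) + 3 = -9, RHS = 2·(-4) + 2 = -6; -9 > -6 — FAILS

Since the claim fails at x = -4, this value is a counterexample.

Answer: Yes, x = -4 is a counterexample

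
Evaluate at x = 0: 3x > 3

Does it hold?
x = 0: LHS = 3·0 = 0; 0 > 3 — FAILS

The relation fails at x = 0, so x = 0 is a counterexample.

Answer: No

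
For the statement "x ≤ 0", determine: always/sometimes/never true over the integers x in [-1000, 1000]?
Holds at x = 0: 0 ≤ 0 — holds
Fails at x = 1: 1 ≤ 0 — FAILS
It is satisfied by some integers in the range but not all.

Answer: Sometimes true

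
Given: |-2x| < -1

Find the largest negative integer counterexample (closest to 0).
Testing negative integers from -1 downward:
x = -1: LHS = |-2·(-1)| = |2| = 2; 2 < -1 — FAILS  ← closest negative counterexample to 0

Answer: x = -1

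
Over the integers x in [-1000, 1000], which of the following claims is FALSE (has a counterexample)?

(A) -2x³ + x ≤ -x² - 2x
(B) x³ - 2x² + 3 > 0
(A) x = 1: LHS = -2·1³ + 1 = -1, RHS = -1² - 2·1 = -3; -1 ≤ -3 — FAILS
(B) x = -1: LHS = (-1)³ - 2·(-1)² + 3 = 0; 0 > 0 — FAILS

Answer: Both A and B are false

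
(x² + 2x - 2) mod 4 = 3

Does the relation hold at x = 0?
x = 0: LHS = (0² + 2·0 - 2) mod 4 = (-2) mod 4 = 2; 2 = 3 — FAILS

The relation fails at x = 0, so x = 0 is a counterexample.

Answer: No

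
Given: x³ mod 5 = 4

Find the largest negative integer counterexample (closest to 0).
Testing negative integers from -1 downward:
x = -1: LHS = ((-1)³) mod 5 = (-1) mod 5 = 4; 4 = 4 — holds
x = -2: LHS = ((-2)³) mod 5 = (-8) mod 5 = 2; 2 = 4 — FAILS  ← closest negative counterexample to 0

Answer: x = -2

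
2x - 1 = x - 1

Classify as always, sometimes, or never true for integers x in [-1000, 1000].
Holds at x = 0: LHS = 2·0 - 1 = -1, RHS = 0 - 1 = -1; -1 = -1 — holds
Fails at x = 1: LHS = 2·1 - 1 = 1, RHS = 1 - 1 = 0; 1 = 0 — FAILS
It is satisfied by some integers in the range but not all.

Answer: Sometimes true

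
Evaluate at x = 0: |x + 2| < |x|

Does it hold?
x = 0: LHS = |0 + 2| = |2| = 2, RHS = |0| = 0; 2 < 0 — FAILS

The relation fails at x = 0, so x = 0 is a counterexample.

Answer: No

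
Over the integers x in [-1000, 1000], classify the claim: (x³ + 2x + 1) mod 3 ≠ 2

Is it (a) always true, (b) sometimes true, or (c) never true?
For a polynomial with integer coefficients, its value mod 3 depends only on x mod 3, so it suffices to check one representative of each residue class, x = 0, 1, 2:
x = 0: LHS = (0³ + 2·0 + 1) mod 3 = 1 mod 3 = 1; 1 ≠ 2 — holds
x = 1: LHS = (1³ + 2·1 + 1) mod 3 = 4 mod 3 = 1; 1 ≠ 2 — holds
x = 2: LHS = (2³ + 2·2 + 1) mod 3 = 13 mod 3 = 1; 1 ≠ 2 — holds
The relation holds in every residue class, so the relation holds for every integer in [-1000, 1000].

No counterexample exists.

Answer: Always true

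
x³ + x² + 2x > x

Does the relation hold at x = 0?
x = 0: LHS = 0³ + 0² + 2·0 = 0; 0 > 0 — FAILS

The relation fails at x = 0, so x = 0 is a counterexample.

Answer: No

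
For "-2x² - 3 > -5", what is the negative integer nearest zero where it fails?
Testing negative integers from -1 downward:
x = -1: LHS = -2·(-1)² - 3 = -5; -5 > -5 — FAILS  ← closest negative counterexample to 0

Answer: x = -1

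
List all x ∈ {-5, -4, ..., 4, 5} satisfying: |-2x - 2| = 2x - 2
Over all integers in [-5, 5], LHS − RHS is always positive; it is smallest at x = 0, where it equals 4:
x = 0: LHS = |-2·0 - 2| = |-2| = 2, RHS = 2·0 - 2 = -2; 2 = -2 — FAILS
At the ends of the range:
x = -5: LHS = |-2·(-5) - 2| = |8| = 8, RHS = 2·(-5) - 2 = -12; 8 = -12 — FAILS
x = 5: LHS = |-2·5 - 2| = |-12| = 12, RHS = 2·5 - 2 = 8; 12 = 8 — FAILS
Hence LHS − RHS is never 0, i.e. the two sides are never equal, so the claimed relation (=) fails for every integer in [-5, 5].

Answer: None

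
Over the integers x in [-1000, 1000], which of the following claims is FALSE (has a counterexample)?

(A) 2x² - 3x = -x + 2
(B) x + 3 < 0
(A) x = 0: LHS = 2·0² - 3·0 = 0, RHS = -0 + 2 = 2; 0 = 2 — FAILS
(B) x = 0: LHS = 0 + 3 = 3; 3 < 0 — FAILS

Answer: Both A and B are false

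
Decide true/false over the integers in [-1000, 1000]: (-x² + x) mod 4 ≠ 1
For a polynomial with integer coefficients, its value mod 4 depends only on x mod 4, so it suffices to check one representative of each residue class, x = 0, 1, 2, 3:
x = 0: LHS = (-0² + 0) mod 4 = 0 mod 4 = 0; 0 ≠ 1 — holds
x = 1: LHS = (-1² + 1) mod 4 = 0 mod 4 = 0; 0 ≠ 1 — holds
x = 2: LHS = (-2² + 2) mod 4 = (-2) mod 4 = 2; 2 ≠ 1 — holds
x = 3: LHS = (-3² + 3) mod 4 = (-6) mod 4 = 2; 2 ≠ 1 — holds
The relation holds in every residue class, so the relation holds for every integer in [-1000, 1000].

No counterexample exists.

Answer: True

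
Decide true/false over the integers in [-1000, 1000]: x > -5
The claim fails at x = -5:
x = -5: -5 > -5 — FAILS

Because a single integer refutes it, the statement is false.

Answer: False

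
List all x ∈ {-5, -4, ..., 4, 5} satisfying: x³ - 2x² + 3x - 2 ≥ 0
Holds for: {1, 2, 3, 4, 5}
Fails for: {-5, -4, -3, -2, -1, 0}

Answer: {1, 2, 3, 4, 5}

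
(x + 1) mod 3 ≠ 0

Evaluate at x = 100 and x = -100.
x = 100: LHS = (100 + 1) mod 3 = 101 mod 3 = 2; 2 ≠ 0 — holds
x = -100: LHS = ((-100) + 1) mod 3 = (-99) mod 3 = 0; 0 ≠ 0 — FAILS

Answer: Partially: holds for x = 100, fails for x = -100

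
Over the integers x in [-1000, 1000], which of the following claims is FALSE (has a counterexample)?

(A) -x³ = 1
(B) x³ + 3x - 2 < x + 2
(A) x = 0: LHS = -0³ = 0; 0 = 1 — FAILS
(B) x = 2: LHS = 2³ + 3·2 - 2 = 12, RHS = 2 + 2 = 4; 12 < 4 — FAILS

Answer: Both A and B are false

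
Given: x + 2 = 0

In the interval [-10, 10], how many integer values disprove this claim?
Counterexamples in [-10, 10]: {-10, -9, -8, -7, -6, -5, -4, -3, -1, 0, 1, 2, 3, 4, 5, 6, 7, 8, 9, 10}.

Counting them gives 20 values.

Answer: 20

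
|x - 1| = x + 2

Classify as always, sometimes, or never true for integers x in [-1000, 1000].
Track d = LHS − RHS over the integers in [-1000, 1000]. Equality would need d = 0, but d changes sign only between consecutive integers, jumping over 0:
x = -1: LHS = |(-1) - 1| = |-2| = 2, RHS = (-1) + 2 = 1; 2 = 1 — FAILS  (d = 1)
x = 0: LHS = |0 - 1| = |-1| = 1, RHS = 0 + 2 = 2; 1 = 2 — FAILS  (d = -1)
Away from these crossings d keeps a constant sign, and checking every integer in [-1000, 1000] confirms d ≠ 0 throughout. Hence the two sides are never equal, so the claimed relation (=) fails for every integer in [-1000, 1000].

No integer in the range satisfies it.

Answer: Never true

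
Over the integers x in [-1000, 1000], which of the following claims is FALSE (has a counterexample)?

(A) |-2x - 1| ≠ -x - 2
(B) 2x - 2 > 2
(A) Over all integers in [-1000, 1000], LHS − RHS is always positive; it is smallest at x = -1, where it equals 2:
x = -1: LHS = |-2·(-1) - 1| = |1| = 1, RHS = -(-1) - 2 = -1; 1 ≠ -1 — holds
At the ends of the range:
x = -1000: LHS = |-2·(-1000) - 1| = |1999| = 1999, RHS = -(-1000) - 2 = 998; 1999 ≠ 998 — holds
x = 1000: LHS = |-2·1000 - 1| = |-2001| = 2001, RHS = -1000 - 2 = -1002; 2001 ≠ -1002 — holds
Hence LHS − RHS is never 0, i.e. the two sides are never equal, so the relation holds for every integer in [-1000, 1000].

(B) x = 0: LHS = 2·0 - 2 = -2; -2 > 2 — FAILS

Only (B) has a counterexample.

Answer: B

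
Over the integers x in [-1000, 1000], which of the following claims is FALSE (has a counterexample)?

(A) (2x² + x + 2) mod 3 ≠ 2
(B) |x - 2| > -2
(A) x = 0: LHS = (2·0² + 0 + 2) mod 3 = 2 mod 3 = 2; 2 ≠ 2 — FAILS

(B) An absolute value is never negative, so the left side is ≥ 0 for every x, while the right side is -2. Tightest case in [-1000, 1000] is x = 2:
x = 2: LHS = |2 - 2| = |0| = 0; 0 > -2 — holds
Hence LHS − RHS is never zero or negative, i.e. LHS > RHS throughout, so the relation holds for every integer in [-1000, 1000].

Only (A) has a counterexample.

Answer: A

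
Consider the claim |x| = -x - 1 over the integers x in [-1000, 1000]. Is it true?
The claim fails at x = 0:
x = 0: LHS = |0| = 0, RHS = -0 - 1 = -1; 0 = -1 — FAILS

Because a single integer refutes it, the statement is false.

Answer: False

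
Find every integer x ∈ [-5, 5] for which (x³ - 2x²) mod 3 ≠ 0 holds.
Holds for: {-5, -2, 1, 4}
Fails for: {-4, -3, -1, 0, 2, 3, 5}

Answer: {-5, -2, 1, 4}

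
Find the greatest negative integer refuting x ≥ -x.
Testing negative integers from -1 downward:
x = -1: RHS = -(-1) = 1; -1 ≥ 1 — FAILS  ← closest negative counterexample to 0

Answer: x = -1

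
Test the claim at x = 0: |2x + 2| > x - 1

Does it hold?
x = 0: LHS = |2·0 + 2| = |2| = 2, RHS = 0 - 1 = -1; 2 > -1 — holds

The relation is satisfied at x = 0.

Answer: Yes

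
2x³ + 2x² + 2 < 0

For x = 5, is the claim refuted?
Substitute x = 5 into the relation:
x = 5: LHS = 2·5³ + 2·5² + 2 = 302; 302 < 0 — FAILS

Since the claim fails at x = 5, this value is a counterexample.

Answer: Yes, x = 5 is a counterexample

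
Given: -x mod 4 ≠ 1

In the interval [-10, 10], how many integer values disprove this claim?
Counterexamples in [-10, 10]: {-9, -5, -1, 3, 7}.

Counting them gives 5 values.

Answer: 5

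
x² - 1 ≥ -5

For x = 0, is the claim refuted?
Substitute x = 0 into the relation:
x = 0: LHS = 0² - 1 = -1; -1 ≥ -5 — holds

The relation holds at x = 0, so it is not a counterexample.

Answer: No, x = 0 is not a counterexample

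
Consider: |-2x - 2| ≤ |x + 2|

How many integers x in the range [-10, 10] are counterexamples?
Counterexamples in [-10, 10]: {-10, -9, -8, -7, -6, -5, -4, -3, -2, 1, 2, 3, 4, 5, 6, 7, 8, 9, 10}.

Counting them gives 19 values.

Answer: 19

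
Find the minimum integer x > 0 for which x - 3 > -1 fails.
Testing positive integers:
x = 1: LHS = 1 - 3 = -2; -2 > -1 — FAILS  ← smallest positive counterexample

Answer: x = 1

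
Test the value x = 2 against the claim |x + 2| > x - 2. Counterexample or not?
Substitute x = 2 into the relation:
x = 2: LHS = |2 + 2| = |4| = 4, RHS = 2 - 2 = 0; 4 > 0 — holds

The relation holds at x = 2, so it is not a counterexample.

Answer: No, x = 2 is not a counterexample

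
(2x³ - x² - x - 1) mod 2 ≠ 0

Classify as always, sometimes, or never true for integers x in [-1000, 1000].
For a polynomial with integer coefficients, its value mod 2 depends only on x mod 2, so it suffices to check one representative of each residue class, x = 0, 1:
x = 0: LHS = (2·0³ - 0² - 0 - 1) mod 2 = (-1) mod 2 = 1; 1 ≠ 0 — holds
x = 1: LHS = (2·1³ - 1² - 1 - 1) mod 2 = (-1) mod 2 = 1; 1 ≠ 0 — holds
The relation holds in every residue class, so the relation holds for every integer in [-1000, 1000].

No counterexample exists.

Answer: Always true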